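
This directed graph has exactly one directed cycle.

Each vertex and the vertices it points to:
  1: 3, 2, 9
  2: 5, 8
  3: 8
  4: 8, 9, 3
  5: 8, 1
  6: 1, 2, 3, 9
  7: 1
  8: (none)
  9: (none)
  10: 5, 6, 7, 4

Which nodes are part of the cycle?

DFS with gray/black marking from 5:
5 gray
  8 gray
  8 black
  1 gray
    3 gray
      3→8: 8 black — skip
    3 black
    2 gray
      2→5: 5 is gray → back edge
Back edge closes the cycle 5 → 1 → 2 → 5; its vertices are {1, 2, 5}.

1, 2, 5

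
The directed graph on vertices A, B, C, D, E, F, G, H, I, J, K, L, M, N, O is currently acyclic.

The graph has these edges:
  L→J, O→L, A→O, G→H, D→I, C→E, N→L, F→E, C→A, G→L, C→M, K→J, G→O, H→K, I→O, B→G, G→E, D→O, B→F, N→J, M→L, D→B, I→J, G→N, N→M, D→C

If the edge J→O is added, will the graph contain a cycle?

Adding J→O creates a cycle iff O can already reach J.
Path from O: O → L → J.
So O → … → J → O is a cycle.

Yes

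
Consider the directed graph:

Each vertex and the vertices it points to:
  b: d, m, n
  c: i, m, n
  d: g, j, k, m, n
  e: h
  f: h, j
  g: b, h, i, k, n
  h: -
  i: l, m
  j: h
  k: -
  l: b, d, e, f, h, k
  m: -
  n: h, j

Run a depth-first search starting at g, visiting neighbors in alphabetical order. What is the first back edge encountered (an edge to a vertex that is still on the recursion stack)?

d→g

DFS from g (visiting neighbors in alphabetical order); mark gray on enter, black on exit:
g gray
  b gray
    d gray
      d→g: g is gray → back edge
First back edge: d → g.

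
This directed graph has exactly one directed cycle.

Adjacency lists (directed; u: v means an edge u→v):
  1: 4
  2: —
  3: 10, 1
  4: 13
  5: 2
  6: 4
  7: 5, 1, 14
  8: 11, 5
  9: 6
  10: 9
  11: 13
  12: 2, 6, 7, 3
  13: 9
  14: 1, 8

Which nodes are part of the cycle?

4, 6, 9, 13

DFS with gray/black marking from 6:
6 gray
  4 gray
    13 gray
      9 gray
        9→6: 6 is gray → back edge
Back edge closes the cycle 6 → 4 → 13 → 9 → 6; its vertices are {4, 6, 9, 13}.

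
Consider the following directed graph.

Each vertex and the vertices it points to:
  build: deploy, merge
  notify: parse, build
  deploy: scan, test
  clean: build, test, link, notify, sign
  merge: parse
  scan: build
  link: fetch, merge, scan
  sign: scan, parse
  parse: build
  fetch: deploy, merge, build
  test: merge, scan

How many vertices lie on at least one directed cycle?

A vertex is on a directed cycle iff it belongs to a strongly connected component of size ≥ 2 (or has a self-loop).
The vertices on cycles are {scan, test, build, merge, parse, deploy} — 6 in total.

6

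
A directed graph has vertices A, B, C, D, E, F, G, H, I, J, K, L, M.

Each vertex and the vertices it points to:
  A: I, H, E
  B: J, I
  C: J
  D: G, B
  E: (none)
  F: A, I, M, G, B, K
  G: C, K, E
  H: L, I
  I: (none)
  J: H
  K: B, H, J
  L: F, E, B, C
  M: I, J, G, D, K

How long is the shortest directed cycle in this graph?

4

For each vertex v, BFS finds the shortest path from v back to v.
The shortest such closed walk is L → B → J → H → L, length 4.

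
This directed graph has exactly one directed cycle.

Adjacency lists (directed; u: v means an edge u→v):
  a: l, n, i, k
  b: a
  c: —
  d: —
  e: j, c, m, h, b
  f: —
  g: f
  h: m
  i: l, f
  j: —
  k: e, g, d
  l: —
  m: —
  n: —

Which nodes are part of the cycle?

DFS with gray/black marking from a:
a gray
  l gray
  l black
  n gray
  n black
  i gray
    i→l: l black — skip
    f gray
    f black
  i black
  k gray
    e gray
      j gray
      j black
      c gray
      c black
      m gray
      m black
      h gray
        h→m: m black — skip
      h black
      b gray
        b→a: a is gray → back edge
Back edge closes the cycle a → k → e → b → a; its vertices are {a, b, e, k}.

a, b, e, k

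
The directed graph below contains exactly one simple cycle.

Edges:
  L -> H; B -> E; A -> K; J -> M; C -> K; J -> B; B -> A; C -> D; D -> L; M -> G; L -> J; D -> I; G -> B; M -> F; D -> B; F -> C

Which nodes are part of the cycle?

C, D, F, J, L, M

DFS with gray/black marking from J:
J gray
  M gray
    G gray
      B gray
        E gray
        E black
        A gray
          K gray
          K black
        A black
      B black
    G black
    F gray
      C gray
        D gray
          I gray
          I black
          L gray
            L→J: J is gray → back edge
Back edge closes the cycle J → M → F → C → D → L → J; its vertices are {C, D, F, J, L, M}.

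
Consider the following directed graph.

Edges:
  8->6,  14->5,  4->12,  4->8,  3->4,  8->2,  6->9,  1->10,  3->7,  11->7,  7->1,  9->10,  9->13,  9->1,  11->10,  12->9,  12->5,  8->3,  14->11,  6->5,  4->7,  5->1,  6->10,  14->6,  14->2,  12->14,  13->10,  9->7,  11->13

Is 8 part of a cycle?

8 is on a cycle iff 8 can reach itself via ≥1 edge.
8 → 3 → 4 → 8 — yes.

Yes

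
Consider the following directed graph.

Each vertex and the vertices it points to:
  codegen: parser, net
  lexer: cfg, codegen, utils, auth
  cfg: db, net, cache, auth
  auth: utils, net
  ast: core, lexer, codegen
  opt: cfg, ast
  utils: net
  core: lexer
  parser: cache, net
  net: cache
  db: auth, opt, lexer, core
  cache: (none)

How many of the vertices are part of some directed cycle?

6

A vertex is on a directed cycle iff it belongs to a strongly connected component of size ≥ 2 (or has a self-loop).
The vertices on cycles are {db, ast, cfg, opt, core, lexer} — 6 in total.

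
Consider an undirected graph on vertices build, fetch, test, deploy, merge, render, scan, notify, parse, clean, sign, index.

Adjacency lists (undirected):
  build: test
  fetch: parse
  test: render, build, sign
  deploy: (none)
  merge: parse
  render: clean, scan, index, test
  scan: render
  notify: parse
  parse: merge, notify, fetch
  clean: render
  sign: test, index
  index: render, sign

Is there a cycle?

Yes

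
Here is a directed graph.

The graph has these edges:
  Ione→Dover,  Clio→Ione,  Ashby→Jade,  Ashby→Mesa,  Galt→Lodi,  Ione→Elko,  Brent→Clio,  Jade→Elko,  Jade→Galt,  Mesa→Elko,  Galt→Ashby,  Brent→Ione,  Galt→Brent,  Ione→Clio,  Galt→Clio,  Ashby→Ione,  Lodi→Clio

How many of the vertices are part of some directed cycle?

A vertex is on a directed cycle iff it belongs to a strongly connected component of size ≥ 2 (or has a self-loop).
The vertices on cycles are {Clio, Galt, Ione, Jade, Ashby} — 5 in total.

5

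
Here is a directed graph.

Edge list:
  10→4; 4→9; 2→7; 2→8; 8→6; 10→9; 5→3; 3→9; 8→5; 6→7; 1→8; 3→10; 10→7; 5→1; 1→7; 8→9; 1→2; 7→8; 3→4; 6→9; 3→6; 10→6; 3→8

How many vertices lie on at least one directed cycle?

8

A vertex is on a directed cycle iff it belongs to a strongly connected component of size ≥ 2 (or has a self-loop).
The vertices on cycles are {1, 2, 3, 5, 6, 7, 8, 10} — 8 in total.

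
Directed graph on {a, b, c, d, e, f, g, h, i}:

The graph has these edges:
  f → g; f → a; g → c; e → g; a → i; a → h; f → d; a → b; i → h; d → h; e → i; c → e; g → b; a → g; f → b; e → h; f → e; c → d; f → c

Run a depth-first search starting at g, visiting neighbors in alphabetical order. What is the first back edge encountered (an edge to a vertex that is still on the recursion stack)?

DFS from g (visiting neighbors in alphabetical order); mark gray on enter, black on exit:
g gray
  b gray
  b black
  c gray
    d gray
      h gray
      h black
    d black
    e gray
      e→g: g is gray → back edge
First back edge: e → g.

e->g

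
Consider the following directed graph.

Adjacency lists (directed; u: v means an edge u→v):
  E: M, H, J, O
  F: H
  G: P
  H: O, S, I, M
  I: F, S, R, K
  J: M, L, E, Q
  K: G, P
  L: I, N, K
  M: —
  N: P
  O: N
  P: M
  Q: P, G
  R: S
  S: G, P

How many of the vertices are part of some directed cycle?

A vertex is on a directed cycle iff it belongs to a strongly connected component of size ≥ 2 (or has a self-loop).
The vertices on cycles are {E, F, H, I, J} — 5 in total.

5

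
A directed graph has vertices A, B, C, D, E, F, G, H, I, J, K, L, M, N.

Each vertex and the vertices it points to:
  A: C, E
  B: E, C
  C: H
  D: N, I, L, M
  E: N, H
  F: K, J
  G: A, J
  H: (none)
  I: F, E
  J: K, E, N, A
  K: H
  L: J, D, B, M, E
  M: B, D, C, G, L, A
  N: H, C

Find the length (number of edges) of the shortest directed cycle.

For each vertex v, BFS finds the shortest path from v back to v.
The shortest such closed walk is M → L → M, length 2.

2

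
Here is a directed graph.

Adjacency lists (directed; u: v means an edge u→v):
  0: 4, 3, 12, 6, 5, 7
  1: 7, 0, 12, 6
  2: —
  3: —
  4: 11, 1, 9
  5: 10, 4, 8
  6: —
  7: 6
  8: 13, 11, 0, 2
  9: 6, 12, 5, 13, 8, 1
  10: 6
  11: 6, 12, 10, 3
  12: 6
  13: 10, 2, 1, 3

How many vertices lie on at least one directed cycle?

A vertex is on a directed cycle iff it belongs to a strongly connected component of size ≥ 2 (or has a self-loop).
The vertices on cycles are {0, 1, 4, 5, 8, 9, 13} — 7 in total.

7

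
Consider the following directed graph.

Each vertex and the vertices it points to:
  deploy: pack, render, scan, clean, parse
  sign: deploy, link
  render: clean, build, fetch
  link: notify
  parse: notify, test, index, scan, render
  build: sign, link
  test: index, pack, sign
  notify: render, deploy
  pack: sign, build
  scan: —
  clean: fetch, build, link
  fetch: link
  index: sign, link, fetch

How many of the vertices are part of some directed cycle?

12

A vertex is on a directed cycle iff it belongs to a strongly connected component of size ≥ 2 (or has a self-loop).
The vertices on cycles are {link, pack, sign, test, build, clean, fetch, index, parse, deploy, notify, render} — 12 in total.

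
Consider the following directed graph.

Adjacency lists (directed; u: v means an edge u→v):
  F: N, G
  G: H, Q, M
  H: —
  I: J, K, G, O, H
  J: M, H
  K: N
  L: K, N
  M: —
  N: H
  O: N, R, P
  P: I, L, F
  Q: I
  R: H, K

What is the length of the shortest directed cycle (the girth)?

3

For each vertex v, BFS finds the shortest path from v back to v.
The shortest such closed walk is I → O → P → I, length 3.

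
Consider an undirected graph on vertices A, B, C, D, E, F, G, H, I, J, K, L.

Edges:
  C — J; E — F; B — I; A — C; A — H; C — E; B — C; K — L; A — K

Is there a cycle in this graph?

No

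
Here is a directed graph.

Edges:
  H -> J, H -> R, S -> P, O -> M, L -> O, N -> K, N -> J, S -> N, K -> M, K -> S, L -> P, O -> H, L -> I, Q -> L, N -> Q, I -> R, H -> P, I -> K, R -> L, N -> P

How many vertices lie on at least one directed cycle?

9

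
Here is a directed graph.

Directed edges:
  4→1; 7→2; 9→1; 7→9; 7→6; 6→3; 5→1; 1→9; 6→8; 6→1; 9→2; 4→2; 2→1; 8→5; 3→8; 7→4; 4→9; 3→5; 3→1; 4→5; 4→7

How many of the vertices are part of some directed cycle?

5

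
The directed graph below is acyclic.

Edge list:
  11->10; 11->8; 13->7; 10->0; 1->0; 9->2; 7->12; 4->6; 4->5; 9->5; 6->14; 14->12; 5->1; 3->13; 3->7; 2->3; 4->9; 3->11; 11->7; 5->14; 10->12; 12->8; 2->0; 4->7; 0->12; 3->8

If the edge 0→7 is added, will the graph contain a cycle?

No

Adding 0→7 creates a cycle iff 7 can already reach 0.
Explore from 7: no path reaches 0. The graph stays acyclic.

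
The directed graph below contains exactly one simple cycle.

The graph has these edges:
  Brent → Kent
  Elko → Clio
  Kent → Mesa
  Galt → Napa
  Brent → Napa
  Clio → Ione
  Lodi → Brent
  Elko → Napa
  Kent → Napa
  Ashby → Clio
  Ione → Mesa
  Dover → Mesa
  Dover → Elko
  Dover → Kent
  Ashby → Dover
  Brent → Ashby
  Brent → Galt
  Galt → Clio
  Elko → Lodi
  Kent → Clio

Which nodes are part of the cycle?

DFS with gray/black marking from Lodi:
Lodi gray
  Brent gray
    Galt gray
      Napa gray
      Napa black
      Clio gray
        Ione gray
          Mesa gray
          Mesa black
        Ione black
      Clio black
    Galt black
    Brent→Napa: Napa black — skip
    Ashby gray
      Ashby→Clio: Clio black — skip
      Dover gray
        Elko gray
          Elko→Napa: Napa black — skip
          Elko→Lodi: Lodi is gray → back edge
Back edge closes the cycle Lodi → Brent → Ashby → Dover → Elko → Lodi; its vertices are {Elko, Lodi, Ashby, Brent, Dover}.

Elko, Lodi, Ashby, Brent, Dover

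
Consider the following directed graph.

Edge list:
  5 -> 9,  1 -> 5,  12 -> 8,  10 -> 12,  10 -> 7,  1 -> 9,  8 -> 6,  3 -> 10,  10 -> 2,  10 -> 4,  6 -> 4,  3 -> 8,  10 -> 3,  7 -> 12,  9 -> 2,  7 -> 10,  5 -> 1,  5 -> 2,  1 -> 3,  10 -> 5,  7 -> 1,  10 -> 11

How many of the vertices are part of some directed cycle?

5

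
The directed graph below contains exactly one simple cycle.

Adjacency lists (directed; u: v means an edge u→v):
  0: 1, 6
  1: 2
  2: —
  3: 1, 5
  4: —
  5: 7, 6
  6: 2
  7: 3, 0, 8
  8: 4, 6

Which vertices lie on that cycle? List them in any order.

3, 5, 7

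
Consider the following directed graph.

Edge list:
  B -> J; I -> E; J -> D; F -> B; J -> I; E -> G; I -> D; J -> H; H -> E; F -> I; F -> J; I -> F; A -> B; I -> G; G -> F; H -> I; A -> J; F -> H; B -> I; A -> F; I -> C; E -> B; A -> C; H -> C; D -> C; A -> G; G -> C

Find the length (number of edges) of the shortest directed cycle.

For each vertex v, BFS finds the shortest path from v back to v.
The shortest such closed walk is F → I → F, length 2.

2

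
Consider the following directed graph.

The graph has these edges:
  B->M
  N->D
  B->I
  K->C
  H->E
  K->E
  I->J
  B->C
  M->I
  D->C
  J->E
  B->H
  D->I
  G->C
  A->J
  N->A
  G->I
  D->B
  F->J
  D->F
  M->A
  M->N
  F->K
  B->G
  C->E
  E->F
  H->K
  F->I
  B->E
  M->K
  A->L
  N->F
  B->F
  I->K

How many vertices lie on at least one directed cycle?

10

A vertex is on a directed cycle iff it belongs to a strongly connected component of size ≥ 2 (or has a self-loop).
The vertices on cycles are {B, C, D, E, F, I, J, K, M, N} — 10 in total.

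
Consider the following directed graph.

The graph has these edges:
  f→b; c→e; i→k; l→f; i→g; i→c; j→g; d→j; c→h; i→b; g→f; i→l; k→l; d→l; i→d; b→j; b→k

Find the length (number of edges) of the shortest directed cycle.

4

For each vertex v, BFS finds the shortest path from v back to v.
The shortest such closed walk is g → f → b → j → g, length 4.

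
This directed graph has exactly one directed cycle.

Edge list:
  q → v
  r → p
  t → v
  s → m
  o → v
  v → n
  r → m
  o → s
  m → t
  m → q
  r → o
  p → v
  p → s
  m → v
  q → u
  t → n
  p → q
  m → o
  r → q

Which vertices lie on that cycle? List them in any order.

DFS with gray/black marking from m:
m gray
  v gray
    n gray
    n black
  v black
  q gray
    u gray
    u black
    q→v: v black — skip
  q black
  t gray
    t→n: n black — skip
    t→v: v black — skip
  t black
  o gray
    o→v: v black — skip
    s gray
      s→m: m is gray → back edge
Back edge closes the cycle m → o → s → m; its vertices are {m, o, s}.

m, o, s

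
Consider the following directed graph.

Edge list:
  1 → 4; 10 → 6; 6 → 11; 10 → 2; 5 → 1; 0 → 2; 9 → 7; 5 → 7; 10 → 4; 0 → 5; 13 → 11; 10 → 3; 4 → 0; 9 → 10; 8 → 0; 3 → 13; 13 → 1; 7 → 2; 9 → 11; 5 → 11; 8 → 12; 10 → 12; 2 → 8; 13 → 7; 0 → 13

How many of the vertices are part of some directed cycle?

8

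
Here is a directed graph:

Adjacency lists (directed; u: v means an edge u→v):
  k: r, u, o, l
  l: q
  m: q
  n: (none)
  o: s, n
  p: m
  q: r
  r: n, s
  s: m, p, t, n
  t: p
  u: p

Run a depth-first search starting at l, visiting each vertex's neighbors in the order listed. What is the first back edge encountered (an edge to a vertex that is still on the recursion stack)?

m→q

DFS from l (visiting each vertex's neighbors in the order listed); mark gray on enter, black on exit:
l gray
  q gray
    r gray
      n gray
      n black
      s gray
        m gray
          m→q: q is gray → back edge
First back edge: m → q.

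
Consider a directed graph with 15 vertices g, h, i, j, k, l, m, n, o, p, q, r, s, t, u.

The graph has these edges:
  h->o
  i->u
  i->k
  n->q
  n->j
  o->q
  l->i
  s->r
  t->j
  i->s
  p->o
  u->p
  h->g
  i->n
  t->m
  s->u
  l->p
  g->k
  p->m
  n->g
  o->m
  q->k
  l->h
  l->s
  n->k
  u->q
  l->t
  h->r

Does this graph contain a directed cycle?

DFS with white/gray/black marking, starting from q:
q gray
  k gray
  k black
q black
g gray
  g→k: k black — skip
g black
h gray
  r gray
  r black
  h→g: g black — skip
  o gray
    o→q: q black — skip
    m gray
    m black
  o black
h black
i gray
  u gray
    p gray
      p→m: m black — skip
      p→o: o black — skip
    p black
    u→q: q black — skip
  u black
  s gray
    s→r: r black — skip
    s→u: u black — skip
  s black
  i→k: k black — skip
  n gray
    j gray
    j black
    n→q: q black — skip
    n→k: k black — skip
    n→g: g black — skip
  n black
i black
l gray
  t gray
    t→j: j black — skip
    t→m: m black — skip
  t black
  l→i: i black — skip
  l→h: h black — skip
  l→p: p black — skip
  l→s: s black — skip
l black
Every edge goes to a white or black vertex — no back edge, so the graph is acyclic.

No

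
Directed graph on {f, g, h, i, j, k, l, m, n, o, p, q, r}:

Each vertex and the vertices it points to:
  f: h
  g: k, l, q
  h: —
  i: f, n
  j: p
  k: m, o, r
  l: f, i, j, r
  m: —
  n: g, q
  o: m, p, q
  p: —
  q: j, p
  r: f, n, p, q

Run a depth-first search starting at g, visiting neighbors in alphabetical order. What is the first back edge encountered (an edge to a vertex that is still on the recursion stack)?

n→g

DFS from g (visiting neighbors in alphabetical order); mark gray on enter, black on exit:
g gray
  k gray
    m gray
    m black
    o gray
      o→m: m black — skip
      p gray
      p black
      q gray
        j gray
          j→p: p black — skip
        j black
        q→p: p black — skip
      q black
    o black
    r gray
      f gray
        h gray
        h black
      f black
      n gray
        n→g: g is gray → back edge
First back edge: n → g.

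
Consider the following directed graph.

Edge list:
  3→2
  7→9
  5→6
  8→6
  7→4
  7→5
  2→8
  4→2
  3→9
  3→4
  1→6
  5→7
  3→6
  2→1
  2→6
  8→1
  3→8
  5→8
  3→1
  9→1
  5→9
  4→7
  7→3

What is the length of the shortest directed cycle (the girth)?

For each vertex v, BFS finds the shortest path from v back to v.
The shortest such closed walk is 5 → 7 → 5, length 2.

2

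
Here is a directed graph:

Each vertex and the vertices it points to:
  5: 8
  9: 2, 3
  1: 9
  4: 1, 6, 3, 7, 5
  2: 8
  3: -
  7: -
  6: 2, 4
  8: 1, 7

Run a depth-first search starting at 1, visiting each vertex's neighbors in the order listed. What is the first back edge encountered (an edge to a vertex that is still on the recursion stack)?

DFS from 1 (visiting each vertex's neighbors in the order listed); mark gray on enter, black on exit:
1 gray
  9 gray
    2 gray
      8 gray
        8→1: 1 is gray → back edge
First back edge: 8 → 1.

8→1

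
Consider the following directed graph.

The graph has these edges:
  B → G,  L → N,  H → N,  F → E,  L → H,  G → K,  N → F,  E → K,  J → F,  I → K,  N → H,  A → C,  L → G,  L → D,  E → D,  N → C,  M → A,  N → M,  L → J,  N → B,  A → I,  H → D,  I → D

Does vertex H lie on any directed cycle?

Yes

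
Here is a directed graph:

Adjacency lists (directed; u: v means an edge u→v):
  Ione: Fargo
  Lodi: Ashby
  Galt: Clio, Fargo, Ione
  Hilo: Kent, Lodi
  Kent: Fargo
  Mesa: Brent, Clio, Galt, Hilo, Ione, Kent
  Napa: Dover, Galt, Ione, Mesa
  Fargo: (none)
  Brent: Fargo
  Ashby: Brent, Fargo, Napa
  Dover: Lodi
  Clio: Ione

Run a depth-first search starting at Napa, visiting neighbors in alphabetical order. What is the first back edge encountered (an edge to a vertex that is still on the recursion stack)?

Ashby->Napa

DFS from Napa (visiting neighbors in alphabetical order); mark gray on enter, black on exit:
Napa gray
  Dover gray
    Lodi gray
      Ashby gray
        Brent gray
          Fargo gray
          Fargo black
        Brent black
        Ashby→Fargo: Fargo black — skip
        Ashby→Napa: Napa is gray → back edge
First back edge: Ashby → Napa.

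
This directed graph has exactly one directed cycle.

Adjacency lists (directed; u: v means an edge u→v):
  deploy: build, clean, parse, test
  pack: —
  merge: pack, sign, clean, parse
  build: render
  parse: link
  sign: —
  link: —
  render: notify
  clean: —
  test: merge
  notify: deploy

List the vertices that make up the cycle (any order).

DFS with gray/black marking from deploy:
deploy gray
  build gray
    render gray
      notify gray
        notify→deploy: deploy is gray → back edge
Back edge closes the cycle deploy → build → render → notify → deploy; its vertices are {build, deploy, notify, render}.

build, deploy, notify, render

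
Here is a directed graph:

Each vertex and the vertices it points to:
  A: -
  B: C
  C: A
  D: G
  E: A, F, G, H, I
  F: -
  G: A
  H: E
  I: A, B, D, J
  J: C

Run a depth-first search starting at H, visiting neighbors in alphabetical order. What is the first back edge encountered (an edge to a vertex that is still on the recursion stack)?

DFS from H (visiting neighbors in alphabetical order); mark gray on enter, black on exit:
H gray
  E gray
    A gray
    A black
    F gray
    F black
    G gray
      G→A: A black — skip
    G black
    E→H: H is gray → back edge
First back edge: E → H.

E→H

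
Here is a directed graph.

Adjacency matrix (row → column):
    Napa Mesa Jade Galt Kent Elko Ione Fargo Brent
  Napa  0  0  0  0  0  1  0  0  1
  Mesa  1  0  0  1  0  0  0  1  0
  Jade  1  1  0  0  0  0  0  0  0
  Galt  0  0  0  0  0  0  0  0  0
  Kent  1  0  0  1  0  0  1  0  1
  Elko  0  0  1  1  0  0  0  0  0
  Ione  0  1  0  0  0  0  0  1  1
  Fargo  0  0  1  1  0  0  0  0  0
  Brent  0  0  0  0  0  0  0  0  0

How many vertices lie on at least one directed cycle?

A vertex is on a directed cycle iff it belongs to a strongly connected component of size ≥ 2 (or has a self-loop).
The vertices on cycles are {Elko, Jade, Mesa, Napa, Fargo} — 5 in total.

5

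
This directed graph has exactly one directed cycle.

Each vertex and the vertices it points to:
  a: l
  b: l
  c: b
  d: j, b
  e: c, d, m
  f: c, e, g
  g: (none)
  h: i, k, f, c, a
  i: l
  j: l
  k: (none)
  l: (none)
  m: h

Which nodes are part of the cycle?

e, f, h, m

DFS with gray/black marking from e:
e gray
  c gray
    b gray
      l gray
      l black
    b black
  c black
  d gray
    j gray
      j→l: l black — skip
    j black
    d→b: b black — skip
  d black
  m gray
    h gray
      i gray
        i→l: l black — skip
      i black
      k gray
      k black
      f gray
        f→c: c black — skip
        f→e: e is gray → back edge
Back edge closes the cycle e → m → h → f → e; its vertices are {e, f, h, m}.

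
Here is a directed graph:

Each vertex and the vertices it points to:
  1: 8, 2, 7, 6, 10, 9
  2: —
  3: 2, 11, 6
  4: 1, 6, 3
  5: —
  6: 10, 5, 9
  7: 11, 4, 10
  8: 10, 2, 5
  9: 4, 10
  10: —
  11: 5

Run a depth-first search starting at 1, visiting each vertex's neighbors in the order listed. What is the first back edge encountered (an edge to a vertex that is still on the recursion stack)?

DFS from 1 (visiting each vertex's neighbors in the order listed); mark gray on enter, black on exit:
1 gray
  8 gray
    10 gray
    10 black
    2 gray
    2 black
    5 gray
    5 black
  8 black
  1→2: 2 black — skip
  7 gray
    11 gray
      11→5: 5 black — skip
    11 black
    4 gray
      4→1: 1 is gray → back edge
First back edge: 4 → 1.

4->1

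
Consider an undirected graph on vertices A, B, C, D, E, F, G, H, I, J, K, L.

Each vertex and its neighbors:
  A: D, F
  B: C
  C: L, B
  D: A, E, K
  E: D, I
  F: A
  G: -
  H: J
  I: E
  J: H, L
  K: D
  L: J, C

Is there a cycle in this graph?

No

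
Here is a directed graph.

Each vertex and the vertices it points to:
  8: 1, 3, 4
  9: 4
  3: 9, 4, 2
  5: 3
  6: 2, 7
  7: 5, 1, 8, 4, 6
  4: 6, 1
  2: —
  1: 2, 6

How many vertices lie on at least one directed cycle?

8

A vertex is on a directed cycle iff it belongs to a strongly connected component of size ≥ 2 (or has a self-loop).
The vertices on cycles are {1, 3, 4, 5, 6, 7, 8, 9} — 8 in total.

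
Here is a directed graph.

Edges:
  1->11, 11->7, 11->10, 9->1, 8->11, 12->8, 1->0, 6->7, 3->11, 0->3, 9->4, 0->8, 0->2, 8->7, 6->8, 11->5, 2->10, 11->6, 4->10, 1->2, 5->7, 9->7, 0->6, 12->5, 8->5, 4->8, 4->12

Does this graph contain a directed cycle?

Yes

DFS with white/gray/black marking, starting from 0:
0 gray
  3 gray
    11 gray
      7 gray
      7 black
      10 gray
      10 black
      5 gray
        5→7: 7 black — skip
      5 black
      6 gray
        6→7: 7 black — skip
        8 gray
          8→5: 5 black — skip
          8→7: 7 black — skip
          8→11: 11 is gray → back edge
Back edge found, so a cycle exists: 11 → 6 → 8 → 11.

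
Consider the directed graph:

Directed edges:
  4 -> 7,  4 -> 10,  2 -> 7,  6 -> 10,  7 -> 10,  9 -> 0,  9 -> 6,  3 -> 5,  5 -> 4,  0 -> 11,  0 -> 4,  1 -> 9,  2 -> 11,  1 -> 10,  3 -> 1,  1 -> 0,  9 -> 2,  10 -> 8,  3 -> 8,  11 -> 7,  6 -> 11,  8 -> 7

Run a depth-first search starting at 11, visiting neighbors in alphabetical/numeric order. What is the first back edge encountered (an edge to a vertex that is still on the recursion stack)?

8->7

DFS from 11 (visiting neighbors in alphabetical/numeric order); mark gray on enter, black on exit:
11 gray
  7 gray
    10 gray
      8 gray
        8→7: 7 is gray → back edge
First back edge: 8 → 7.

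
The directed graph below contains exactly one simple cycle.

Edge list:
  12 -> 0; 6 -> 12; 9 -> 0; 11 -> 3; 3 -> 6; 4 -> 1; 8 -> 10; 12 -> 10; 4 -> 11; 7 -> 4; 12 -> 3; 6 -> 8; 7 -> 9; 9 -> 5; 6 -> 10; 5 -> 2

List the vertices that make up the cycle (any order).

DFS with gray/black marking from 3:
3 gray
  6 gray
    12 gray
      10 gray
      10 black
      0 gray
      0 black
      12→3: 3 is gray → back edge
Back edge closes the cycle 3 → 6 → 12 → 3; its vertices are {3, 6, 12}.

3, 6, 12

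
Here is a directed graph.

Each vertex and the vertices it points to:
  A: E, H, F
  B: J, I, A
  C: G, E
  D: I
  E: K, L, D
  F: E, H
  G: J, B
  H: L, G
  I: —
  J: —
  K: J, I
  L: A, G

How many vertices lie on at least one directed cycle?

7

A vertex is on a directed cycle iff it belongs to a strongly connected component of size ≥ 2 (or has a self-loop).
The vertices on cycles are {A, B, E, F, G, H, L} — 7 in total.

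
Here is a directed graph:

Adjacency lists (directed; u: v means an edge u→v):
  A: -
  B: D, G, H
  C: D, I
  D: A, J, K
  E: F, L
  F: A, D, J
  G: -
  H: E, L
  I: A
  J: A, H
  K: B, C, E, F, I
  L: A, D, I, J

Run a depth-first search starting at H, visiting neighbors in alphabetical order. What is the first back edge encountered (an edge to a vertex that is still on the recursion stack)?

J->H

DFS from H (visiting neighbors in alphabetical order); mark gray on enter, black on exit:
H gray
  E gray
    F gray
      A gray
      A black
      D gray
        D→A: A black — skip
        J gray
          J→A: A black — skip
          J→H: H is gray → back edge
First back edge: J → H.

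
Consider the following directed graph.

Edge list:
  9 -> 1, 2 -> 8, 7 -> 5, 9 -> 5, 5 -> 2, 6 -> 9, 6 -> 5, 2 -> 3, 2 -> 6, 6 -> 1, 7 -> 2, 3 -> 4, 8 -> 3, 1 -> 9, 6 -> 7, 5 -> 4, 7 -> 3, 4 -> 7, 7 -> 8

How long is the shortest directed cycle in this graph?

2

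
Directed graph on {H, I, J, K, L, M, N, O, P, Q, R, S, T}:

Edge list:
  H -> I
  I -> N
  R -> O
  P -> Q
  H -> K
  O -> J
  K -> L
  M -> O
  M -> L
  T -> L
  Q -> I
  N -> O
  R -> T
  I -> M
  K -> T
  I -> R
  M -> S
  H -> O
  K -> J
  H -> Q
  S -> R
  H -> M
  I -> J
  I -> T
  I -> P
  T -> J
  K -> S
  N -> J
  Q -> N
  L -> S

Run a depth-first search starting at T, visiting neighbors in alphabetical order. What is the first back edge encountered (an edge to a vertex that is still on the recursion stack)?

DFS from T (visiting neighbors in alphabetical order); mark gray on enter, black on exit:
T gray
  J gray
  J black
  L gray
    S gray
      R gray
        O gray
          O→J: J black — skip
        O black
        R→T: T is gray → back edge
First back edge: R → T.

R→T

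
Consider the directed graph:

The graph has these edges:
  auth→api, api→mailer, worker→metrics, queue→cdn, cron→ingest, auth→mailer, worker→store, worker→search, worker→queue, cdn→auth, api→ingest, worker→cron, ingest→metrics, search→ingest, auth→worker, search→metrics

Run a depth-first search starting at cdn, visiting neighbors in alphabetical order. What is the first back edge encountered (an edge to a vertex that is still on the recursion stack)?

DFS from cdn (visiting neighbors in alphabetical order); mark gray on enter, black on exit:
cdn gray
  auth gray
    api gray
      ingest gray
        metrics gray
        metrics black
      ingest black
      mailer gray
      mailer black
    api black
    auth→mailer: mailer black — skip
    worker gray
      cron gray
        cron→ingest: ingest black — skip
      cron black
      worker→metrics: metrics black — skip
      queue gray
        queue→cdn: cdn is gray → back edge
First back edge: queue → cdn.

queue->cdn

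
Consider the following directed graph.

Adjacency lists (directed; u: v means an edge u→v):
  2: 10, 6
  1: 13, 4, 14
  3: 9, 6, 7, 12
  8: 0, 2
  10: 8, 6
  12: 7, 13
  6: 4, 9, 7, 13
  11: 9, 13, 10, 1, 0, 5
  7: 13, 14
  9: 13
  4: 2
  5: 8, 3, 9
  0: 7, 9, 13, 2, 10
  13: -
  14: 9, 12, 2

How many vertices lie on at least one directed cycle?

9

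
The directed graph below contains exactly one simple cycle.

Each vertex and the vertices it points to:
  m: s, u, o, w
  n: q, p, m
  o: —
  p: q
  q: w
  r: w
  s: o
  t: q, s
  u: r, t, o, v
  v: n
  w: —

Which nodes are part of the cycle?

m, n, u, v

DFS with gray/black marking from n:
n gray
  q gray
    w gray
    w black
  q black
  p gray
    p→q: q black — skip
  p black
  m gray
    s gray
      o gray
      o black
    s black
    u gray
      r gray
        r→w: w black — skip
      r black
      t gray
        t→q: q black — skip
        t→s: s black — skip
      t black
      u→o: o black — skip
      v gray
        v→n: n is gray → back edge
Back edge closes the cycle n → m → u → v → n; its vertices are {m, n, u, v}.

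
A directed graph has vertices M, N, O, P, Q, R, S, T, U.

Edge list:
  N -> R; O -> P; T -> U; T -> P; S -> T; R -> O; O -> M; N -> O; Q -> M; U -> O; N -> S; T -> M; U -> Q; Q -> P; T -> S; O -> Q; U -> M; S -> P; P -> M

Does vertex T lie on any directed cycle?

Yes

T is on a cycle iff T can reach itself via ≥1 edge.
T → S → T — yes.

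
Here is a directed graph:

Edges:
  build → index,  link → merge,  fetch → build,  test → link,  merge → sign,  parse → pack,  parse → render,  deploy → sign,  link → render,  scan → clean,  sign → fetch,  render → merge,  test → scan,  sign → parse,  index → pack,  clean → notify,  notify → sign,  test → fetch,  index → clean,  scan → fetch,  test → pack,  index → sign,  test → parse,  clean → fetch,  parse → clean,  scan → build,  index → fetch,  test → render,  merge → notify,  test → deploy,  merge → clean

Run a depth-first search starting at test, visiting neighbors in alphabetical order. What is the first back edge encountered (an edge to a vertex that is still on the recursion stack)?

DFS from test (visiting neighbors in alphabetical order); mark gray on enter, black on exit:
test gray
  deploy gray
    sign gray
      fetch gray
        build gray
          index gray
            clean gray
              clean→fetch: fetch is gray → back edge
First back edge: clean → fetch.

clean→fetch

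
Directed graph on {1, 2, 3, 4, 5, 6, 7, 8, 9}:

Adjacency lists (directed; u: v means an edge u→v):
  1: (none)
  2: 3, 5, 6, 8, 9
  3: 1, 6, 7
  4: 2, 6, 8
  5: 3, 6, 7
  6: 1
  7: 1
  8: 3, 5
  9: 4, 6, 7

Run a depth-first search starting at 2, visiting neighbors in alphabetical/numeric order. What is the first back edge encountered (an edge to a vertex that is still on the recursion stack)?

4→2

DFS from 2 (visiting neighbors in alphabetical/numeric order); mark gray on enter, black on exit:
2 gray
  3 gray
    1 gray
    1 black
    6 gray
      6→1: 1 black — skip
    6 black
    7 gray
      7→1: 1 black — skip
    7 black
  3 black
  5 gray
    5→3: 3 black — skip
    5→6: 6 black — skip
    5→7: 7 black — skip
  5 black
  2→6: 6 black — skip
  8 gray
    8→3: 3 black — skip
    8→5: 5 black — skip
  8 black
  9 gray
    4 gray
      4→2: 2 is gray → back edge
First back edge: 4 → 2.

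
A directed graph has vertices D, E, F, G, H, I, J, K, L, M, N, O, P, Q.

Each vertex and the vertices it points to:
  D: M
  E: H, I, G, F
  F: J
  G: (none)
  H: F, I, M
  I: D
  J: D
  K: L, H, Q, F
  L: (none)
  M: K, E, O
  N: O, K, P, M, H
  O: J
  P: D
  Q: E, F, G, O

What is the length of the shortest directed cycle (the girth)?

For each vertex v, BFS finds the shortest path from v back to v.
The shortest such closed walk is K → H → M → K, length 3.

3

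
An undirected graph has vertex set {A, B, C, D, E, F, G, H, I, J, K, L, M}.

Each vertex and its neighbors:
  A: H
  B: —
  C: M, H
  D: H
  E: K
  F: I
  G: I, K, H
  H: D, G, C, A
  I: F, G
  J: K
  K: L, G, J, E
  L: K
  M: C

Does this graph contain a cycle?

No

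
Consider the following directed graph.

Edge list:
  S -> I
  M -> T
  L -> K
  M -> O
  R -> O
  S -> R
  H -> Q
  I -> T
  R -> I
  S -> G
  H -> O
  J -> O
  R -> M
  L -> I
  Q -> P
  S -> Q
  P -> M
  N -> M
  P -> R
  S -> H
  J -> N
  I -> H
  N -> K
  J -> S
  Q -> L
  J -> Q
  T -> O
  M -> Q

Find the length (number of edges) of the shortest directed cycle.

3

For each vertex v, BFS finds the shortest path from v back to v.
The shortest such closed walk is Q → P → M → Q, length 3.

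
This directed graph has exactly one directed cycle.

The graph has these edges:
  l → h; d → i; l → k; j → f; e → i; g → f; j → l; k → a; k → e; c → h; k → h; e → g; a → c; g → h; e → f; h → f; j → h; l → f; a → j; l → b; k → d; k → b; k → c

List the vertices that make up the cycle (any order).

a, j, k, l

DFS with gray/black marking from k:
k gray
  h gray
    f gray
    f black
  h black
  b gray
  b black
  e gray
    e→f: f black — skip
    i gray
    i black
    g gray
      g→f: f black — skip
      g→h: h black — skip
    g black
  e black
  a gray
    c gray
      c→h: h black — skip
    c black
    j gray
      l gray
        l→k: k is gray → back edge
Back edge closes the cycle k → a → j → l → k; its vertices are {a, j, k, l}.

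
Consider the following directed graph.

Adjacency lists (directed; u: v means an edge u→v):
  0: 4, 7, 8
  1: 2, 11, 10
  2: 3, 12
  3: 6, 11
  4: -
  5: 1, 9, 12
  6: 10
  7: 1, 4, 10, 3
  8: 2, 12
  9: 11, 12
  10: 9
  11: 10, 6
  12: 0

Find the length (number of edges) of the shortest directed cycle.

3

For each vertex v, BFS finds the shortest path from v back to v.
The shortest such closed walk is 12 → 0 → 8 → 12, length 3.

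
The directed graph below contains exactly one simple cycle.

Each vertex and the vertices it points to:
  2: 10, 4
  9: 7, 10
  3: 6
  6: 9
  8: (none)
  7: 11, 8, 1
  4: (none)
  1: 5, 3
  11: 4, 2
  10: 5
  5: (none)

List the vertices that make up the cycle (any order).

1, 3, 6, 7, 9

DFS with gray/black marking from 7:
7 gray
  11 gray
    4 gray
    4 black
    2 gray
      10 gray
        5 gray
        5 black
      10 black
      2→4: 4 black — skip
    2 black
  11 black
  8 gray
  8 black
  1 gray
    1→5: 5 black — skip
    3 gray
      6 gray
        9 gray
          9→7: 7 is gray → back edge
Back edge closes the cycle 7 → 1 → 3 → 6 → 9 → 7; its vertices are {1, 3, 6, 7, 9}.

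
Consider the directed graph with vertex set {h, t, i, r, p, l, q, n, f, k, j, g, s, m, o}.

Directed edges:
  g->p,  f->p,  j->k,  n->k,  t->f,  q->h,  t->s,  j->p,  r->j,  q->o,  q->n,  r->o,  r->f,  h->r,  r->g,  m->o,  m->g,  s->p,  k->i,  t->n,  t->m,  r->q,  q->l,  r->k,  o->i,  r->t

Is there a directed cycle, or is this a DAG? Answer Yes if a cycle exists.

Yes

DFS with white/gray/black marking, starting from f:
f gray
  p gray
  p black
f black
h gray
  r gray
    o gray
      i gray
      i black
    o black
    r→f: f black — skip
    t gray
      m gray
        g gray
          g→p: p black — skip
        g black
        m→o: o black — skip
      m black
      s gray
        s→p: p black — skip
      s black
      t→f: f black — skip
      n gray
        k gray
          k→i: i black — skip
        k black
      n black
    t black
    r→k: k black — skip
    r→g: g black — skip
    j gray
      j→k: k black — skip
      j→p: p black — skip
    j black
    q gray
      q→h: h is gray → back edge
Back edge found, so a cycle exists: h → r → q → h.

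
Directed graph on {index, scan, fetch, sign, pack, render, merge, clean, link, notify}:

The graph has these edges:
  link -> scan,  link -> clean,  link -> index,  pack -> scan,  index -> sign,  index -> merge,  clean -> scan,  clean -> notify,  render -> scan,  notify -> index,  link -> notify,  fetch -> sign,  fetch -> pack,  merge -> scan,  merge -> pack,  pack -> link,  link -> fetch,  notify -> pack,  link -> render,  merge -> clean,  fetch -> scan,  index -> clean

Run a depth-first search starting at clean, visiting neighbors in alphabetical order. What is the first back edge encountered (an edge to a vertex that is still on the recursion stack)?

index->clean

DFS from clean (visiting neighbors in alphabetical order); mark gray on enter, black on exit:
clean gray
  notify gray
    index gray
      index→clean: clean is gray → back edge
First back edge: index → clean.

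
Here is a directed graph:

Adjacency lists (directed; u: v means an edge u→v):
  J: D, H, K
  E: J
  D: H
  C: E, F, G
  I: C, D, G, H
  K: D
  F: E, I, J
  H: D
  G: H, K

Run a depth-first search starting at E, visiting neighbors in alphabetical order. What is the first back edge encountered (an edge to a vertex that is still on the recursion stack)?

H->D

DFS from E (visiting neighbors in alphabetical order); mark gray on enter, black on exit:
E gray
  J gray
    D gray
      H gray
        H→D: D is gray → back edge
First back edge: H → D.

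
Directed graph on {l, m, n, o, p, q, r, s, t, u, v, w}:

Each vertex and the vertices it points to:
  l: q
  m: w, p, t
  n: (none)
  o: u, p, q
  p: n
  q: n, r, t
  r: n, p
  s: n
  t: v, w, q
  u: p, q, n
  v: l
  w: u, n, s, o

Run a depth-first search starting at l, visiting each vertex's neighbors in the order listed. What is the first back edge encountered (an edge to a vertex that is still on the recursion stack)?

DFS from l (visiting each vertex's neighbors in the order listed); mark gray on enter, black on exit:
l gray
  q gray
    n gray
    n black
    r gray
      r→n: n black — skip
      p gray
        p→n: n black — skip
      p black
    r black
    t gray
      v gray
        v→l: l is gray → back edge
First back edge: v → l.

v->l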